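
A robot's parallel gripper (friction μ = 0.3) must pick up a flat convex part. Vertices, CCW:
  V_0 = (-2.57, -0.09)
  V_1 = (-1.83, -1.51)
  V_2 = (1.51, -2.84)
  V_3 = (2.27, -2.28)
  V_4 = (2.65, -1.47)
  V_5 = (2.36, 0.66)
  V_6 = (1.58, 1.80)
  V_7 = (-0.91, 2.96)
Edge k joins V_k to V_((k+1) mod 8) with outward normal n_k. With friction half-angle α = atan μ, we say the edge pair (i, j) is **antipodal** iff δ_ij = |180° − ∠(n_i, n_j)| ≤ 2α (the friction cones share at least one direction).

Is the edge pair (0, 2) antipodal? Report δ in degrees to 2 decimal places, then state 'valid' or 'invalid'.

δ = 81.14°, invalid

α = atan 0.3 = 16.70°;  2α = 33.40°
edge 0: e_0 = (+0.74, -1.42);  n_0 = (-0.8868, -0.4621)
edge 2: e_2 = (+0.76, +0.56);  n_2 = (+0.5932, -0.8051)
∠(n_0, n_2) = 98.86°
δ = |180° − 98.86°| = 81.14°
81.14° > 2α = 33.40°  →  invalid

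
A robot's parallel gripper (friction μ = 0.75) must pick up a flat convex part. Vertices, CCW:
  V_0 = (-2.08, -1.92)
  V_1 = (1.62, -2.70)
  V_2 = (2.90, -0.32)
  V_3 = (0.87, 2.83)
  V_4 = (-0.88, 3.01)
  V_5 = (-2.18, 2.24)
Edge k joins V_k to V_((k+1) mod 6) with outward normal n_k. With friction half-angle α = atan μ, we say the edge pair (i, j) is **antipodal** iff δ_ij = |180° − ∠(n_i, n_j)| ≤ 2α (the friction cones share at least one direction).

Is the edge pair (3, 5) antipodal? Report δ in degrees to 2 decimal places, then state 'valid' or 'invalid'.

α = atan 0.75 = 36.87°;  2α = 73.74°
edge 3: e_3 = (-1.75, +0.18);  n_3 = (+0.1023, +0.9948)
edge 5: e_5 = (+0.10, -4.16);  n_5 = (-0.9997, -0.0240)
∠(n_3, n_5) = 97.25°
δ = |180° − 97.25°| = 82.75°
82.75° > 2α = 73.74°  →  invalid

δ = 82.75°, invalid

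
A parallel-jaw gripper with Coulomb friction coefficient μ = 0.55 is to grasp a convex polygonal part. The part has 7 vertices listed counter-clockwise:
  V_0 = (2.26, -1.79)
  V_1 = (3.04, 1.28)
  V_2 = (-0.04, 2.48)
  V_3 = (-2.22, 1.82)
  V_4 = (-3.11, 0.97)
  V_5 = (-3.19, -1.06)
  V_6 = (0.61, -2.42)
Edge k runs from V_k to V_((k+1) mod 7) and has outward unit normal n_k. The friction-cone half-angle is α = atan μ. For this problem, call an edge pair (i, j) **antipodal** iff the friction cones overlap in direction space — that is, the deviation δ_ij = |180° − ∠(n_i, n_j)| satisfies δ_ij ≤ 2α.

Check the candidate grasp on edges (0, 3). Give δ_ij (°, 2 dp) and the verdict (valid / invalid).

δ = 32.06°, valid

α = atan 0.55 = 28.81°;  2α = 57.62°
edge 0: e_0 = (+0.78, +3.07);  n_0 = (+0.9692, -0.2462)
edge 3: e_3 = (-0.89, -0.85);  n_3 = (-0.6907, +0.7232)
∠(n_0, n_3) = 147.94°
δ = |180° − 147.94°| = 32.06°
32.06° ≤ 2α = 57.62°  →  valid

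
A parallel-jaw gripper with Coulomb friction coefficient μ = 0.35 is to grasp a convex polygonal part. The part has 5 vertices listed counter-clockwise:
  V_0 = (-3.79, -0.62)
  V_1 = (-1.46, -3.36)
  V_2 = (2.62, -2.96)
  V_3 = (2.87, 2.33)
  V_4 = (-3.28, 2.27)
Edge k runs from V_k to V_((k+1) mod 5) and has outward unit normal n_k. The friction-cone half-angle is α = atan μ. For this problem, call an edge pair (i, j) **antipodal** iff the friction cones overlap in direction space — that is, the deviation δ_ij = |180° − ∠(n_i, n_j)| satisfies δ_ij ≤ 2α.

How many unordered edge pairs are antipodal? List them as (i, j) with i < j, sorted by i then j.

count = 2; pairs: (1,3), (2,4)

α = atan 0.35 = 19.29°;  2α = 38.58°
n_0 = (-0.7618, -0.6478)
n_1 = (+0.0976, -0.9952)
n_2 = (+0.9989, -0.0472)
n_3 = (-0.0098, +1.0000)
n_4 = (-0.9848, +0.1738)
  (0,1): δ = 124.78°  ·
  (0,2): δ = 43.08°  ·
  (0,3): δ = 50.18°  ·
  (0,4): δ = 129.62°  ·
  (1,2): δ = 98.31°  ·
  (1,3): δ = 5.04°  ✓
  (1,4): δ = 74.39°  ·
  (2,3): δ = 86.74°  ·
  (2,4): δ = 7.30°  ✓
  (3,4): δ = 100.57°  ·
antipodal pairs: 2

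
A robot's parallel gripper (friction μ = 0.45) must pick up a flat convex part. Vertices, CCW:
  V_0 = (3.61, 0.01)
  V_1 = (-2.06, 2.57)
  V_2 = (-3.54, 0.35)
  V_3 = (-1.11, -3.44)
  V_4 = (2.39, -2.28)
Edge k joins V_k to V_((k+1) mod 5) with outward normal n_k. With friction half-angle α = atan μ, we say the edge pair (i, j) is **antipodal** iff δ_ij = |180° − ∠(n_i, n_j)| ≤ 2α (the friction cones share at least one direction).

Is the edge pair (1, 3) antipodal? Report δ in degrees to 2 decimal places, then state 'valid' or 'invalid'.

α = atan 0.45 = 24.23°;  2α = 48.46°
edge 1: e_1 = (-1.48, -2.22);  n_1 = (-0.8321, +0.5547)
edge 3: e_3 = (+3.50, +1.16);  n_3 = (+0.3146, -0.9492)
∠(n_1, n_3) = 142.03°
δ = |180° − 142.03°| = 37.97°
37.97° ≤ 2α = 48.46°  →  valid

δ = 37.97°, valid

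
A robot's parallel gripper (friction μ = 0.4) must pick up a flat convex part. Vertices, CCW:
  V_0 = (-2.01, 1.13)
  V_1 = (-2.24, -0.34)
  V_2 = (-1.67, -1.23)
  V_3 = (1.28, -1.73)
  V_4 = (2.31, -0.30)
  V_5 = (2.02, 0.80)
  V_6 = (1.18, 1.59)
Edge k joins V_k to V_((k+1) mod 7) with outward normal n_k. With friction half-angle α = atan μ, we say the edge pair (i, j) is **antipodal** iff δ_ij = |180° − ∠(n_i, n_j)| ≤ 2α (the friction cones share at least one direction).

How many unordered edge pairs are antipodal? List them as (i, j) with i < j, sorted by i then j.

α = atan 0.4 = 21.80°;  2α = 43.60°
n_0 = (-0.9880, +0.1546)
n_1 = (-0.8421, -0.5393)
n_2 = (-0.1671, -0.9859)
n_3 = (+0.8114, -0.5845)
n_4 = (+0.9670, +0.2549)
n_5 = (+0.6851, +0.7285)
n_6 = (-0.1427, +0.9898)
  (0,1): δ = 138.47°  ·
  (0,2): δ = 90.73°  ·
  (0,3): δ = 26.87°  ✓
  (0,4): δ = 23.66°  ✓
  (0,5): δ = 55.65°  ·
  (0,6): δ = 107.10°  ·
  (1,2): δ = 132.26°  ·
  (1,3): δ = 68.40°  ·
  (1,4): δ = 17.87°  ✓
  (1,5): δ = 14.12°  ✓
  (1,6): δ = 65.57°  ·
  (2,3): δ = 116.14°  ·
  (2,4): δ = 65.61°  ·
  (2,5): δ = 33.62°  ✓
  (2,6): δ = 17.83°  ✓
  (3,4): δ = 129.47°  ·
  (3,5): δ = 97.48°  ·
  (3,6): δ = 46.03°  ·
  (4,5): δ = 148.01°  ·
  (4,6): δ = 96.56°  ·
  (5,6): δ = 128.55°  ·
antipodal pairs: 6

count = 6; pairs: (0,3), (0,4), (1,4), (1,5), (2,5), (2,6)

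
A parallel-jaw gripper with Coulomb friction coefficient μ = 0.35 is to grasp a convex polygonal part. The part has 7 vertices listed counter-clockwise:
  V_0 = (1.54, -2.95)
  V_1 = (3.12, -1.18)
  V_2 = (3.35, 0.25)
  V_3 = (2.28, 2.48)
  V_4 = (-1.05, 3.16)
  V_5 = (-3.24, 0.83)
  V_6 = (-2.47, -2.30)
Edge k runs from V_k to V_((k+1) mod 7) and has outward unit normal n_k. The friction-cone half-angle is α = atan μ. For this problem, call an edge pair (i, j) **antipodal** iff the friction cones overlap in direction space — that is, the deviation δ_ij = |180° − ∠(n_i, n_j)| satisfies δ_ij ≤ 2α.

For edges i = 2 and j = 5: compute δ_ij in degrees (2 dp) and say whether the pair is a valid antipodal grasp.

α = atan 0.35 = 19.29°;  2α = 38.58°
edge 2: e_2 = (-1.07, +2.23);  n_2 = (+0.9016, +0.4326)
edge 5: e_5 = (+0.77, -3.13);  n_5 = (-0.9710, -0.2389)
∠(n_2, n_5) = 168.19°
δ = |180° − 168.19°| = 11.81°
11.81° ≤ 2α = 38.58°  →  valid

δ = 11.81°, valid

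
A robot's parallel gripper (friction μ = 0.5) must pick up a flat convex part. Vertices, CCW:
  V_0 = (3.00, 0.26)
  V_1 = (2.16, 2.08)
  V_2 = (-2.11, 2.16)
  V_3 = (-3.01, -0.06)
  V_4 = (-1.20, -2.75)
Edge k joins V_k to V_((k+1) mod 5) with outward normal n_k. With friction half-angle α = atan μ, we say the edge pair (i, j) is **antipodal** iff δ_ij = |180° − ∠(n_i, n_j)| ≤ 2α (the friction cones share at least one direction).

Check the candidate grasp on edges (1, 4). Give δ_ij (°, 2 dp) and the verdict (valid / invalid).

α = atan 0.5 = 26.57°;  2α = 53.13°
edge 1: e_1 = (-4.27, +0.08);  n_1 = (+0.0187, +0.9998)
edge 4: e_4 = (+4.20, +3.01);  n_4 = (+0.5825, -0.8128)
∠(n_1, n_4) = 143.30°
δ = |180° − 143.30°| = 36.70°
36.70° ≤ 2α = 53.13°  →  valid

δ = 36.70°, valid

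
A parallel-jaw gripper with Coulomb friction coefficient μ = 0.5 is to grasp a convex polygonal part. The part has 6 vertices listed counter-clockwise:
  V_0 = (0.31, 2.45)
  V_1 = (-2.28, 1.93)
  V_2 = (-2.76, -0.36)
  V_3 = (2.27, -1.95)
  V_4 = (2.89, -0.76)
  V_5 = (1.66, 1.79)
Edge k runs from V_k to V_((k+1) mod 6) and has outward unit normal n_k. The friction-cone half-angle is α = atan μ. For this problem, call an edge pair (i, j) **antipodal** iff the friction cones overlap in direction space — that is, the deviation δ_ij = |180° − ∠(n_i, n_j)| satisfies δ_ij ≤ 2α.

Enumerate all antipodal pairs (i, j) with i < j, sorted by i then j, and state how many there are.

α = atan 0.5 = 26.57°;  2α = 53.13°
n_0 = (-0.1968, +0.9804)
n_1 = (-0.9787, +0.2051)
n_2 = (-0.3014, -0.9535)
n_3 = (+0.8869, -0.4621)
n_4 = (+0.9007, +0.4345)
n_5 = (+0.4392, +0.8984)
  (0,1): δ = 113.19°  ·
  (0,2): δ = 28.89°  ✓
  (0,3): δ = 51.13°  ✓
  (0,4): δ = 104.40°  ·
  (0,5): δ = 142.59°  ·
  (1,2): δ = 95.70°  ·
  (1,3): δ = 15.68°  ✓
  (1,4): δ = 37.59°  ✓
  (1,5): δ = 75.78°  ·
  (2,3): δ = 99.98°  ·
  (2,4): δ = 46.71°  ✓
  (2,5): δ = 8.51°  ✓
  (3,4): δ = 126.73°  ·
  (3,5): δ = 88.53°  ·
  (4,5): δ = 141.80°  ·
antipodal pairs: 6

count = 6; pairs: (0,2), (0,3), (1,3), (1,4), (2,4), (2,5)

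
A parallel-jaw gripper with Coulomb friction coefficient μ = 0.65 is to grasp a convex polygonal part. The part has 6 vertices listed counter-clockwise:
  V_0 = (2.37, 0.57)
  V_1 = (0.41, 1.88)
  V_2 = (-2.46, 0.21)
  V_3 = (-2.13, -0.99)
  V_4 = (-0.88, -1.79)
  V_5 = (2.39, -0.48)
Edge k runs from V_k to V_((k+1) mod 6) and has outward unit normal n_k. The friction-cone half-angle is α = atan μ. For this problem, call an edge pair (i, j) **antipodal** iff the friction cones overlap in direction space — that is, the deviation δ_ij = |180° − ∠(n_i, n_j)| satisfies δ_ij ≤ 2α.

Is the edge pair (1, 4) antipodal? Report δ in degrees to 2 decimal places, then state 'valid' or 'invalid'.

δ = 8.36°, valid

α = atan 0.65 = 33.02°;  2α = 66.05°
edge 1: e_1 = (-2.87, -1.67);  n_1 = (-0.5029, +0.8643)
edge 4: e_4 = (+3.27, +1.31);  n_4 = (+0.3719, -0.9283)
∠(n_1, n_4) = 171.64°
δ = |180° − 171.64°| = 8.36°
8.36° ≤ 2α = 66.05°  →  valid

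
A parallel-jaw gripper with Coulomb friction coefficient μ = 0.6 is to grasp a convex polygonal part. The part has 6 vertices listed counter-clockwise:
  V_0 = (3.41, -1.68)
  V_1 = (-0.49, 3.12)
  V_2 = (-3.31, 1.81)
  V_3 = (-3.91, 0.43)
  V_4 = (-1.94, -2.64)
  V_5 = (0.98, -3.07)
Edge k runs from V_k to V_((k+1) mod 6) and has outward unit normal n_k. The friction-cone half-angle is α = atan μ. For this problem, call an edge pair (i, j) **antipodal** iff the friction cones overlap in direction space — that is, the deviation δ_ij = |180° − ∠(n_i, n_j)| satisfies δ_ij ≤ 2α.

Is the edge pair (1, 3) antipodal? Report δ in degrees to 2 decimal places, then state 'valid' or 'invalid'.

δ = 82.23°, invalid

α = atan 0.6 = 30.96°;  2α = 61.93°
edge 1: e_1 = (-2.82, -1.31);  n_1 = (-0.4213, +0.9069)
edge 3: e_3 = (+1.97, -3.07);  n_3 = (-0.8416, -0.5401)
∠(n_1, n_3) = 97.77°
δ = |180° − 97.77°| = 82.23°
82.23° > 2α = 61.93°  →  invalid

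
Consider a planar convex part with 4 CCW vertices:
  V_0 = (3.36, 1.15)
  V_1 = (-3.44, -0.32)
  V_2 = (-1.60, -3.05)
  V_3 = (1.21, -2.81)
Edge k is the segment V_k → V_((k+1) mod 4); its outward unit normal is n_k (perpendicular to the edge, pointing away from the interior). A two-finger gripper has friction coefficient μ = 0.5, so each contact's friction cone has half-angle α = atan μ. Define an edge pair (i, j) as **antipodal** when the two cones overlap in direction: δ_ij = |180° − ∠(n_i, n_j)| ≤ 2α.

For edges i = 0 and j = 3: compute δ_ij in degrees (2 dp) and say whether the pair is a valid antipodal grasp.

δ = 49.30°, valid

α = atan 0.5 = 26.57°;  2α = 53.13°
edge 0: e_0 = (-6.80, -1.47);  n_0 = (-0.2113, +0.9774)
edge 3: e_3 = (+2.15, +3.96);  n_3 = (+0.8788, -0.4771)
∠(n_0, n_3) = 130.70°
δ = |180° − 130.70°| = 49.30°
49.30° ≤ 2α = 53.13°  →  valid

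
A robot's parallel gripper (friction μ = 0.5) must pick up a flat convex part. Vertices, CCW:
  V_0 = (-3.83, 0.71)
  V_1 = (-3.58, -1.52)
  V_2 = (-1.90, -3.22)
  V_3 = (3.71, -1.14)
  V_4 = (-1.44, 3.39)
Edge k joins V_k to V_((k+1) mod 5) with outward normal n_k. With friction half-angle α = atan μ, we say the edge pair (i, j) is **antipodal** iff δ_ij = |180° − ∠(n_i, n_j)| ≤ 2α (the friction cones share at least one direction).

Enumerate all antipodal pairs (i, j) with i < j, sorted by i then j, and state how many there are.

α = atan 0.5 = 26.57°;  2α = 53.13°
n_0 = (-0.9938, -0.1114)
n_1 = (-0.7113, -0.7029)
n_2 = (+0.3476, -0.9376)
n_3 = (+0.6605, +0.7509)
n_4 = (-0.7463, +0.6656)
  (0,1): δ = 141.74°  ·
  (0,2): δ = 76.05°  ·
  (0,3): δ = 42.27°  ✓
  (0,4): δ = 131.88°  ·
  (1,2): δ = 114.32°  ·
  (1,3): δ = 4.00°  ✓
  (1,4): δ = 93.61°  ·
  (2,3): δ = 61.68°  ·
  (2,4): δ = 27.93°  ✓
  (3,4): δ = 90.39°  ·
antipodal pairs: 3

count = 3; pairs: (0,3), (1,3), (2,4)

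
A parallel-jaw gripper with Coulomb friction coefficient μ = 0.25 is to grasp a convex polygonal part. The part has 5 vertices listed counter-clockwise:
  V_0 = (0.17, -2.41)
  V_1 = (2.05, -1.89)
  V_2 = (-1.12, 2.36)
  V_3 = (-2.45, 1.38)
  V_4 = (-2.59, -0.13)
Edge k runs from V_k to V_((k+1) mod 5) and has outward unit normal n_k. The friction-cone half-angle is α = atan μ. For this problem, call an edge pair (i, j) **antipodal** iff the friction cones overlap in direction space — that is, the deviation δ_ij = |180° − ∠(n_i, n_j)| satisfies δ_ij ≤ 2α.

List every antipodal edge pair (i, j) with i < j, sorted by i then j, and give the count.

count = 2; pairs: (0,2), (1,4)

α = atan 0.25 = 14.04°;  2α = 28.07°
n_0 = (+0.2666, -0.9638)
n_1 = (+0.8016, +0.5979)
n_2 = (-0.5932, +0.8051)
n_3 = (-0.9957, +0.0923)
n_4 = (-0.6369, -0.7710)
  (0,1): δ = 68.74°  ·
  (0,2): δ = 20.92°  ✓
  (0,3): δ = 69.24°  ·
  (0,4): δ = 124.98°  ·
  (1,2): δ = 90.33°  ·
  (1,3): δ = 42.02°  ·
  (1,4): δ = 13.72°  ✓
  (2,3): δ = 131.68°  ·
  (2,4): δ = 75.94°  ·
  (3,4): δ = 124.26°  ·
antipodal pairs: 2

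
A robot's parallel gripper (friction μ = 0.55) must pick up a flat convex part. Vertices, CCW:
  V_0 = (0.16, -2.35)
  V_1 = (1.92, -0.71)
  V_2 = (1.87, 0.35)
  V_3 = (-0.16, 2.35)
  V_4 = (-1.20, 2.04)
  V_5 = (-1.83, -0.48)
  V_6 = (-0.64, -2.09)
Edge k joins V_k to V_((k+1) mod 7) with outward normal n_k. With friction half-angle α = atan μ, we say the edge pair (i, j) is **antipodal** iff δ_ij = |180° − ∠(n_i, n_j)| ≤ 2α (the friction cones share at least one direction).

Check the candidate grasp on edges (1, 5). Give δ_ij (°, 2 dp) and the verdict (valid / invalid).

α = atan 0.55 = 28.81°;  2α = 57.62°
edge 1: e_1 = (-0.05, +1.06);  n_1 = (+0.9989, +0.0471)
edge 5: e_5 = (+1.19, -1.61);  n_5 = (-0.8042, -0.5944)
∠(n_1, n_5) = 146.23°
δ = |180° − 146.23°| = 33.77°
33.77° ≤ 2α = 57.62°  →  valid

δ = 33.77°, valid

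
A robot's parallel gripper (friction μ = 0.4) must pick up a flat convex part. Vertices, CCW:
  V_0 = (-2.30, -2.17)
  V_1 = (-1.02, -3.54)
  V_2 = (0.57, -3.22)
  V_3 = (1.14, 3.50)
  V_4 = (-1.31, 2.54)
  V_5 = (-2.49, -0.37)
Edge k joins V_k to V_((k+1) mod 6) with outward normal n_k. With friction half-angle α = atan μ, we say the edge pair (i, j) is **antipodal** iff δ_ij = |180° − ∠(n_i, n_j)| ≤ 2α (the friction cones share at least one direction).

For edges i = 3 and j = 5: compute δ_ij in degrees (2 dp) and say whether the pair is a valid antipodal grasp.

δ = 105.37°, invalid

α = atan 0.4 = 21.80°;  2α = 43.60°
edge 3: e_3 = (-2.45, -0.96);  n_3 = (-0.3648, +0.9311)
edge 5: e_5 = (+0.19, -1.80);  n_5 = (-0.9945, -0.1050)
∠(n_3, n_5) = 74.63°
δ = |180° − 74.63°| = 105.37°
105.37° > 2α = 43.60°  →  invalid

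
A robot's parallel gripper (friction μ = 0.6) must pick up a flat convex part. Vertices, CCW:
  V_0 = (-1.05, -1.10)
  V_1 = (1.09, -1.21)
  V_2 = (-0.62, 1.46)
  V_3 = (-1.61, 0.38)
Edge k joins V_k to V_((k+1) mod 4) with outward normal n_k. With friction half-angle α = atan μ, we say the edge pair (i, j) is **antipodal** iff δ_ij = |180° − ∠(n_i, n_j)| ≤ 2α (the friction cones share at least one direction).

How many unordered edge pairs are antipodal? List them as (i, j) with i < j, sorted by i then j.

α = atan 0.6 = 30.96°;  2α = 61.93°
n_0 = (-0.0513, -0.9987)
n_1 = (+0.8421, +0.5393)
n_2 = (-0.7372, +0.6757)
n_3 = (-0.9353, -0.3539)
  (0,1): δ = 54.42°  ✓
  (0,2): δ = 50.43°  ✓
  (0,3): δ = 113.67°  ·
  (1,2): δ = 75.15°  ·
  (1,3): δ = 11.91°  ✓
  (2,3): δ = 116.76°  ·
antipodal pairs: 3

count = 3; pairs: (0,1), (0,2), (1,3)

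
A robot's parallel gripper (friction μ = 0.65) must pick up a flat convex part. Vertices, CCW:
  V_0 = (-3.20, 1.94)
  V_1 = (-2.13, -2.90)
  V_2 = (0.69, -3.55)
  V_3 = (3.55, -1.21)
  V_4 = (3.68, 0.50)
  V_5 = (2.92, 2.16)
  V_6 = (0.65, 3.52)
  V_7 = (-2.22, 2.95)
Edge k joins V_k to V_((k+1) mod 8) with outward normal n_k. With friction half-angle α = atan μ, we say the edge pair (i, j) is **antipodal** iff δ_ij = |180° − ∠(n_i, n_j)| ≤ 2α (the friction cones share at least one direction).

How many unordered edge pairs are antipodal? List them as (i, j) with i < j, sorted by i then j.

α = atan 0.65 = 33.02°;  2α = 66.05°
n_0 = (-0.9764, -0.2159)
n_1 = (-0.2246, -0.9744)
n_2 = (+0.6332, -0.7740)
n_3 = (+0.9971, -0.0758)
n_4 = (+0.9092, +0.4163)
n_5 = (+0.5139, +0.8578)
n_6 = (-0.1948, +0.9808)
n_7 = (-0.7177, +0.6964)
  (0,1): δ = 115.45°  ·
  (0,2): δ = 63.18°  ✓
  (0,3): δ = 16.81°  ✓
  (0,4): δ = 12.13°  ✓
  (0,5): δ = 46.61°  ✓
  (0,6): δ = 88.77°  ·
  (0,7): δ = 123.40°  ·
  (1,2): δ = 127.73°  ·
  (1,3): δ = 81.37°  ·
  (1,4): δ = 52.42°  ✓
  (1,5): δ = 17.95°  ✓
  (1,6): δ = 24.21°  ✓
  (1,7): δ = 58.84°  ✓
  (2,3): δ = 133.64°  ·
  (2,4): δ = 104.69°  ·
  (2,5): δ = 70.22°  ·
  (2,6): δ = 28.06°  ✓
  (2,7): δ = 6.57°  ✓
  (3,4): δ = 151.05°  ·
  (3,5): δ = 116.58°  ·
  (3,6): δ = 74.42°  ·
  (3,7): δ = 39.79°  ✓
  (4,5): δ = 145.53°  ·
  (4,6): δ = 103.37°  ·
  (4,7): δ = 68.74°  ·
  (5,6): δ = 137.84°  ·
  (5,7): δ = 103.21°  ·
  (6,7): δ = 145.37°  ·
antipodal pairs: 11

count = 11; pairs: (0,2), (0,3), (0,4), (0,5), (1,4), (1,5), (1,6), (1,7), (2,6), (2,7), (3,7)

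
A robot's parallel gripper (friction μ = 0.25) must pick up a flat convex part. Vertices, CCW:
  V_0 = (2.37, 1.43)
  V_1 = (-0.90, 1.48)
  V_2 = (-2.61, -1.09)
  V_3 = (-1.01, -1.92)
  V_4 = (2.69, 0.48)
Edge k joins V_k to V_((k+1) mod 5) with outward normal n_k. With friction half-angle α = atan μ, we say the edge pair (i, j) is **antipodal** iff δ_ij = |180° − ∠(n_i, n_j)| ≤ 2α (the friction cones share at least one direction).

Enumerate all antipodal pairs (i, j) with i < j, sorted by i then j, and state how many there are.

α = atan 0.25 = 14.04°;  2α = 28.07°
n_0 = (+0.0153, +0.9999)
n_1 = (-0.8325, +0.5540)
n_2 = (-0.4605, -0.8877)
n_3 = (+0.5442, -0.8390)
n_4 = (+0.9477, +0.3192)
  (0,1): δ = 122.76°  ·
  (0,2): δ = 26.54°  ✓
  (0,3): δ = 33.85°  ·
  (0,4): δ = 109.49°  ·
  (1,2): δ = 83.78°  ·
  (1,3): δ = 23.39°  ✓
  (1,4): δ = 52.25°  ·
  (2,3): δ = 119.61°  ·
  (2,4): δ = 43.97°  ·
  (3,4): δ = 104.35°  ·
antipodal pairs: 2

count = 2; pairs: (0,2), (1,3)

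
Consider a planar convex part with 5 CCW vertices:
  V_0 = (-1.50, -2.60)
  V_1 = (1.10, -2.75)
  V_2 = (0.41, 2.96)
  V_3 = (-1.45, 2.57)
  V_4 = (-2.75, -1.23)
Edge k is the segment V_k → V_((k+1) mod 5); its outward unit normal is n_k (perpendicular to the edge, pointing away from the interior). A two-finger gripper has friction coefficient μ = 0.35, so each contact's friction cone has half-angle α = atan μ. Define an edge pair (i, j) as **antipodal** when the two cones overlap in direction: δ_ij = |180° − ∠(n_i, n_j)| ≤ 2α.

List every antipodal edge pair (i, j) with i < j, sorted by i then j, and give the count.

α = atan 0.35 = 19.29°;  2α = 38.58°
n_0 = (-0.0576, -0.9983)
n_1 = (+0.9928, +0.1200)
n_2 = (-0.2052, +0.9787)
n_3 = (-0.9462, +0.3237)
n_4 = (-0.7387, -0.6740)
  (0,1): δ = 79.81°  ·
  (0,2): δ = 15.14°  ✓
  (0,3): δ = 74.42°  ·
  (0,4): δ = 135.68°  ·
  (1,2): δ = 85.05°  ·
  (1,3): δ = 25.78°  ✓
  (1,4): δ = 35.49°  ✓
  (2,3): δ = 120.73°  ·
  (2,4): δ = 59.46°  ·
  (3,4): δ = 118.74°  ·
antipodal pairs: 3

count = 3; pairs: (0,2), (1,3), (1,4)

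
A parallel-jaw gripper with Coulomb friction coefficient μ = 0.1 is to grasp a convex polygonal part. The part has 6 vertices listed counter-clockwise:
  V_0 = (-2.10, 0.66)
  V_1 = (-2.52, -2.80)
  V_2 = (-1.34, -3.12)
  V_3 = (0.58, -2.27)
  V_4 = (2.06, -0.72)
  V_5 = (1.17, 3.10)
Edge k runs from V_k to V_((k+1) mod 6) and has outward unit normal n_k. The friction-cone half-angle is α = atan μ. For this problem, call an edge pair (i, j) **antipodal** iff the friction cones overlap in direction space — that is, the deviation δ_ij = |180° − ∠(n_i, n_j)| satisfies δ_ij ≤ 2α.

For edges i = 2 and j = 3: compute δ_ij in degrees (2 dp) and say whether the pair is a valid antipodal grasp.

α = atan 0.1 = 5.71°;  2α = 11.42°
edge 2: e_2 = (+1.92, +0.85);  n_2 = (+0.4048, -0.9144)
edge 3: e_3 = (+1.48, +1.55);  n_3 = (+0.7232, -0.6906)
∠(n_2, n_3) = 22.44°
δ = |180° − 22.44°| = 157.56°
157.56° > 2α = 11.42°  →  invalid

δ = 157.56°, invalid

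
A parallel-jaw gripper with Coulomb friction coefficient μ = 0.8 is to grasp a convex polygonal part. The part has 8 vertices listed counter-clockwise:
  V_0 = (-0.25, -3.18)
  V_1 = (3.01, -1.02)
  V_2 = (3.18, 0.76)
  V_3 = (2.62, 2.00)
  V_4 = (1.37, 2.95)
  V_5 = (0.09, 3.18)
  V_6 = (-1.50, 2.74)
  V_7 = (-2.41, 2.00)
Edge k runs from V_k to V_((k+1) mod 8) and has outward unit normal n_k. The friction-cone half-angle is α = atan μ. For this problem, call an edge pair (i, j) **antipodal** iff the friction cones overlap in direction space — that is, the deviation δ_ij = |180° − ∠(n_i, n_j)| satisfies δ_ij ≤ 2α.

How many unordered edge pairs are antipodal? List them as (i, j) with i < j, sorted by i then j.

α = atan 0.8 = 38.66°;  2α = 77.32°
n_0 = (+0.5523, -0.8336)
n_1 = (+0.9955, -0.0951)
n_2 = (+0.9114, +0.4116)
n_3 = (+0.6051, +0.7962)
n_4 = (+0.1769, +0.9842)
n_5 = (-0.2667, +0.9638)
n_6 = (-0.6309, +0.7759)
n_7 = (-0.9230, -0.3849)
  (0,1): δ = 128.98°  ·
  (0,2): δ = 99.22°  ·
  (0,3): δ = 70.76°  ✓
  (0,4): δ = 43.71°  ✓
  (0,5): δ = 18.06°  ✓
  (0,6): δ = 5.59°  ✓
  (0,7): δ = 79.11°  ·
  (1,2): δ = 150.24°  ·
  (1,3): δ = 121.78°  ·
  (1,4): δ = 94.73°  ·
  (1,5): δ = 69.08°  ✓
  (1,6): δ = 45.43°  ✓
  (1,7): δ = 28.09°  ✓
  (2,3): δ = 151.54°  ·
  (2,4): δ = 124.49°  ·
  (2,5): δ = 98.84°  ·
  (2,6): δ = 75.19°  ✓
  (2,7): δ = 1.67°  ✓
  (3,4): δ = 152.95°  ·
  (3,5): δ = 127.30°  ·
  (3,6): δ = 103.65°  ·
  (3,7): δ = 30.13°  ✓
  (4,5): δ = 154.35°  ·
  (4,6): δ = 130.70°  ·
  (4,7): δ = 57.18°  ✓
  (5,6): δ = 156.35°  ·
  (5,7): δ = 82.83°  ·
  (6,7): δ = 106.48°  ·
antipodal pairs: 11

count = 11; pairs: (0,3), (0,4), (0,5), (0,6), (1,5), (1,6), (1,7), (2,6), (2,7), (3,7), (4,7)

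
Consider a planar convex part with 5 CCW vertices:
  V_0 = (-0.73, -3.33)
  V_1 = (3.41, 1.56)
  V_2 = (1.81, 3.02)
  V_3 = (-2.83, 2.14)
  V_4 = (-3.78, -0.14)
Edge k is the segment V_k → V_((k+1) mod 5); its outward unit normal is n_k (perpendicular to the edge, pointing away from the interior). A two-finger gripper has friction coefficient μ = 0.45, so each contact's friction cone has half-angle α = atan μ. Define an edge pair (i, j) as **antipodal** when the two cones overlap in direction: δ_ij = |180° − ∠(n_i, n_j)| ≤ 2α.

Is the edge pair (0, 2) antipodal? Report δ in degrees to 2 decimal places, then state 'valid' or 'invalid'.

α = atan 0.45 = 24.23°;  2α = 48.46°
edge 0: e_0 = (+4.14, +4.89);  n_0 = (+0.7632, -0.6462)
edge 2: e_2 = (-4.64, -0.88);  n_2 = (-0.1863, +0.9825)
∠(n_0, n_2) = 140.99°
δ = |180° − 140.99°| = 39.01°
39.01° ≤ 2α = 48.46°  →  valid

δ = 39.01°, valid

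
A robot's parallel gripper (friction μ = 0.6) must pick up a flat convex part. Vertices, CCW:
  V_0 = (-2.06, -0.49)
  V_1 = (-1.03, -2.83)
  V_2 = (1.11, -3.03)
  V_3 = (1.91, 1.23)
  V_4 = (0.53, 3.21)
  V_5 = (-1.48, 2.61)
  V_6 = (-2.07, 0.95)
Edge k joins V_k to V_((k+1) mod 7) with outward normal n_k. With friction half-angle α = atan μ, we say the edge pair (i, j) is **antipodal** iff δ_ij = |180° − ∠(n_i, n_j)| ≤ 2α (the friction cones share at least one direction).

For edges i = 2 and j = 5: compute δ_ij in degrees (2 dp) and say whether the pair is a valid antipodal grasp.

δ = 8.93°, valid

α = atan 0.6 = 30.96°;  2α = 61.93°
edge 2: e_2 = (+0.80, +4.26);  n_2 = (+0.9828, -0.1846)
edge 5: e_5 = (-0.59, -1.66);  n_5 = (-0.9423, +0.3349)
∠(n_2, n_5) = 171.07°
δ = |180° − 171.07°| = 8.93°
8.93° ≤ 2α = 61.93°  →  valid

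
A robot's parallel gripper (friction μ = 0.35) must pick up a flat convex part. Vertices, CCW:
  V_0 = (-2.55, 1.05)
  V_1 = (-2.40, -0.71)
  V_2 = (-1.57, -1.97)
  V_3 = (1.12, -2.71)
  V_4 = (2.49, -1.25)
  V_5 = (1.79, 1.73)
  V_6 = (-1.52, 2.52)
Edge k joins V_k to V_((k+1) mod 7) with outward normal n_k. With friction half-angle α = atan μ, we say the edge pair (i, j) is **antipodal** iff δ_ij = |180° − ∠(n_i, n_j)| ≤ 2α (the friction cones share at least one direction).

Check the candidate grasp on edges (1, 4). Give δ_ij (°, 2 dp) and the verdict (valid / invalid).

δ = 20.16°, valid

α = atan 0.35 = 19.29°;  2α = 38.58°
edge 1: e_1 = (+0.83, -1.26);  n_1 = (-0.8351, -0.5501)
edge 4: e_4 = (-0.70, +2.98);  n_4 = (+0.9735, +0.2287)
∠(n_1, n_4) = 159.84°
δ = |180° − 159.84°| = 20.16°
20.16° ≤ 2α = 38.58°  →  valid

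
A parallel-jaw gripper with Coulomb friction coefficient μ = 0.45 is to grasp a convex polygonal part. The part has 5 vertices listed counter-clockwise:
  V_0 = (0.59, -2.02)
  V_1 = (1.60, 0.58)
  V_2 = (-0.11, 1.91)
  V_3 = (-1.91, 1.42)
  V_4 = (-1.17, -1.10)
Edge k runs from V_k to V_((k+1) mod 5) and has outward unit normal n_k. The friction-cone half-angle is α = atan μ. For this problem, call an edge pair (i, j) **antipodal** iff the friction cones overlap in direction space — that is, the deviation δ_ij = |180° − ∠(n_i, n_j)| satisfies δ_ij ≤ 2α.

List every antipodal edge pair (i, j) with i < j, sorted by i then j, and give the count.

count = 4; pairs: (0,3), (1,3), (1,4), (2,4)

α = atan 0.45 = 24.23°;  2α = 48.46°
n_0 = (+0.9321, -0.3621)
n_1 = (+0.6139, +0.7894)
n_2 = (-0.2627, +0.9649)
n_3 = (-0.9595, -0.2818)
n_4 = (-0.4633, -0.8862)
  (0,1): δ = 106.65°  ·
  (0,2): δ = 53.54°  ·
  (0,3): δ = 37.59°  ✓
  (0,4): δ = 83.63°  ·
  (1,2): δ = 126.90°  ·
  (1,3): δ = 35.76°  ✓
  (1,4): δ = 10.28°  ✓
  (2,3): δ = 88.86°  ·
  (2,4): δ = 42.83°  ✓
  (3,4): δ = 133.96°  ·
antipodal pairs: 4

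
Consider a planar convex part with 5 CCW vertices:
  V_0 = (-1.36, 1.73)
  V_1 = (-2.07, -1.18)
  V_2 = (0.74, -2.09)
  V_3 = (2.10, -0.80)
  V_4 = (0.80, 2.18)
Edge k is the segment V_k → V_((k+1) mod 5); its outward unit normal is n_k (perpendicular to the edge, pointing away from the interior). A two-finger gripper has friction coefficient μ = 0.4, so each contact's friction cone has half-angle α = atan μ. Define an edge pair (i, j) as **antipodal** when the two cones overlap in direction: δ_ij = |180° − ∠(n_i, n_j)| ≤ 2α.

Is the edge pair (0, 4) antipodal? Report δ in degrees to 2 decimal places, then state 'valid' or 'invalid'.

α = atan 0.4 = 21.80°;  2α = 43.60°
edge 0: e_0 = (-0.71, -2.91);  n_0 = (-0.9715, +0.2370)
edge 4: e_4 = (-2.16, -0.45);  n_4 = (-0.2040, +0.9790)
∠(n_0, n_4) = 64.52°
δ = |180° − 64.52°| = 115.48°
115.48° > 2α = 43.60°  →  invalid

δ = 115.48°, invalid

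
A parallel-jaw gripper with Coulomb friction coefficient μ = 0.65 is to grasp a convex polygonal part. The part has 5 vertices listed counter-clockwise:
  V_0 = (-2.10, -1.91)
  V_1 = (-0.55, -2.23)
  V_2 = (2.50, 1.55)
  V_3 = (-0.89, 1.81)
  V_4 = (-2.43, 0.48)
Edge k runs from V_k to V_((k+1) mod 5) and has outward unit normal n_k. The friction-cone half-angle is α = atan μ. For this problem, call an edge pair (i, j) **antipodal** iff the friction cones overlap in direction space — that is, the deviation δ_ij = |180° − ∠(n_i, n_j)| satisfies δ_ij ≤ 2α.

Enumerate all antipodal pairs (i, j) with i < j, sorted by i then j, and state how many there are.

α = atan 0.65 = 33.02°;  2α = 66.05°
n_0 = (-0.2022, -0.9793)
n_1 = (+0.7783, -0.6280)
n_2 = (+0.0765, +0.9971)
n_3 = (-0.6536, +0.7568)
n_4 = (-0.9906, -0.1368)
  (0,1): δ = 117.23°  ·
  (0,2): δ = 7.28°  ✓
  (0,3): δ = 52.48°  ✓
  (0,4): δ = 109.53°  ·
  (1,2): δ = 55.49°  ✓
  (1,3): δ = 10.29°  ✓
  (1,4): δ = 46.76°  ✓
  (2,3): δ = 134.80°  ·
  (2,4): δ = 77.75°  ·
  (3,4): δ = 122.95°  ·
antipodal pairs: 5

count = 5; pairs: (0,2), (0,3), (1,2), (1,3), (1,4)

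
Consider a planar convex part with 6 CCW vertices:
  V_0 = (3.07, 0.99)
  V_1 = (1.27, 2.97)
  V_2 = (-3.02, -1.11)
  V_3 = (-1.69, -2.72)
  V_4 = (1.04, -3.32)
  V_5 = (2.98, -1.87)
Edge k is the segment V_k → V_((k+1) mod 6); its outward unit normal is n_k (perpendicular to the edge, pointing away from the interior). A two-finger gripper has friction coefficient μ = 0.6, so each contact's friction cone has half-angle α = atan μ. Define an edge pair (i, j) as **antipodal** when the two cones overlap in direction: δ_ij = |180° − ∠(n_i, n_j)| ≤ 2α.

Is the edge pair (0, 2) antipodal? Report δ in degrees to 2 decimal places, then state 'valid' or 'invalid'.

δ = 2.71°, valid

α = atan 0.6 = 30.96°;  2α = 61.93°
edge 0: e_0 = (-1.80, +1.98);  n_0 = (+0.7399, +0.6727)
edge 2: e_2 = (+1.33, -1.61);  n_2 = (-0.7710, -0.6369)
∠(n_0, n_2) = 177.29°
δ = |180° − 177.29°| = 2.71°
2.71° ≤ 2α = 61.93°  →  valid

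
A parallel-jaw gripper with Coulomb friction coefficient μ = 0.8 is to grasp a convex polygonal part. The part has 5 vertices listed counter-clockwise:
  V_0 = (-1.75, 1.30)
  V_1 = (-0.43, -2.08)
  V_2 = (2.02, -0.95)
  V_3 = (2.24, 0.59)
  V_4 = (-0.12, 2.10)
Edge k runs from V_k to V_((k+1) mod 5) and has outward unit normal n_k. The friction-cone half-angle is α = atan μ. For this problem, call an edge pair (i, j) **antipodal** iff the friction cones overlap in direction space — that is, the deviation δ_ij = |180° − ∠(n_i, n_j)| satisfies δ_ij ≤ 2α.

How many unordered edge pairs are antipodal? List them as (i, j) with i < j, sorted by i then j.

count = 5; pairs: (0,2), (0,3), (1,3), (1,4), (2,4)

α = atan 0.8 = 38.66°;  2α = 77.32°
n_0 = (-0.9315, -0.3638)
n_1 = (+0.4188, -0.9081)
n_2 = (+0.9899, -0.1414)
n_3 = (+0.5390, +0.8423)
n_4 = (-0.4406, +0.8977)
  (0,1): δ = 86.57°  ·
  (0,2): δ = 29.46°  ✓
  (0,3): δ = 36.06°  ✓
  (0,4): δ = 94.81°  ·
  (1,2): δ = 122.89°  ·
  (1,3): δ = 57.37°  ✓
  (1,4): δ = 1.38°  ✓
  (2,3): δ = 114.48°  ·
  (2,4): δ = 55.73°  ✓
  (3,4): δ = 121.25°  ·
antipodal pairs: 5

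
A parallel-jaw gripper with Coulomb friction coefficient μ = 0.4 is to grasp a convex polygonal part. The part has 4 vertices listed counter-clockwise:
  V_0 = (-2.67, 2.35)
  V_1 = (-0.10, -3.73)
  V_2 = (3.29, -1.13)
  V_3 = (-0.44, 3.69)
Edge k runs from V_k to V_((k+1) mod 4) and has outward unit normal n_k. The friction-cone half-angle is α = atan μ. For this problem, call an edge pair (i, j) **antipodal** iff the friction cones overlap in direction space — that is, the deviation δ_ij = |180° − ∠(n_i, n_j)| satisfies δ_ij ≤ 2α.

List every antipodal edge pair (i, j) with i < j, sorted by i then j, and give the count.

α = atan 0.4 = 21.80°;  2α = 43.60°
n_0 = (-0.9211, -0.3893)
n_1 = (+0.6086, -0.7935)
n_2 = (+0.7909, +0.6120)
n_3 = (-0.5151, +0.8572)
  (0,1): δ = 75.43°  ·
  (0,2): δ = 14.82°  ✓
  (0,3): δ = 98.09°  ·
  (1,2): δ = 89.75°  ·
  (1,3): δ = 6.49°  ✓
  (2,3): δ = 96.73°  ·
antipodal pairs: 2

count = 2; pairs: (0,2), (1,3)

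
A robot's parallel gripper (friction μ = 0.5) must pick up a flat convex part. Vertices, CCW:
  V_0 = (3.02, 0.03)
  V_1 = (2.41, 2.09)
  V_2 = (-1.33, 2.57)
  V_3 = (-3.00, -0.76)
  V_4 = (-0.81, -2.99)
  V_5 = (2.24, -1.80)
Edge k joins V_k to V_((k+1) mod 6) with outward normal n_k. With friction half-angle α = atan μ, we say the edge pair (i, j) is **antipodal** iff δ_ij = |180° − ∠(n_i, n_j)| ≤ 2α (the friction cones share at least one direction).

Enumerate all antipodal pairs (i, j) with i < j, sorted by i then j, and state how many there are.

count = 6; pairs: (0,2), (0,3), (1,3), (1,4), (2,4), (2,5)

α = atan 0.5 = 26.57°;  2α = 53.13°
n_0 = (+0.9588, +0.2839)
n_1 = (+0.1273, +0.9919)
n_2 = (-0.8939, +0.4483)
n_3 = (-0.7135, -0.7007)
n_4 = (+0.3635, -0.9316)
n_5 = (+0.9199, -0.3921)
  (0,1): δ = 113.81°  ·
  (0,2): δ = 43.13°  ✓
  (0,3): δ = 27.99°  ✓
  (0,4): δ = 94.82°  ·
  (0,5): δ = 140.42°  ·
  (1,2): δ = 109.32°  ·
  (1,3): δ = 38.21°  ✓
  (1,4): δ = 28.63°  ✓
  (1,5): δ = 74.23°  ·
  (2,3): δ = 108.88°  ·
  (2,4): δ = 42.05°  ✓
  (2,5): δ = 3.55°  ✓
  (3,4): δ = 113.17°  ·
  (3,5): δ = 67.57°  ·
  (4,5): δ = 134.40°  ·
antipodal pairs: 6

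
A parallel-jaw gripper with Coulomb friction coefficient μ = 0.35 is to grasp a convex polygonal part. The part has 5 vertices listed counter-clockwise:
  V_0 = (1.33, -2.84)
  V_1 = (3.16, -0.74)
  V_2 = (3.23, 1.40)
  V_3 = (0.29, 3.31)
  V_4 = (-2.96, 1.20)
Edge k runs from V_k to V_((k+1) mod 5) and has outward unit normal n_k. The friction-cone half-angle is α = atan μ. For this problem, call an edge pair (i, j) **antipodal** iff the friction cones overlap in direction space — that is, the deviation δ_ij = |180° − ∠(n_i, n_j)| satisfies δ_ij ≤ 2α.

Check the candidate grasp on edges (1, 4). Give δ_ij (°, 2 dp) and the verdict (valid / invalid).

δ = 48.59°, invalid

α = atan 0.35 = 19.29°;  2α = 38.58°
edge 1: e_1 = (+0.07, +2.14);  n_1 = (+0.9995, -0.0327)
edge 4: e_4 = (+4.29, -4.04);  n_4 = (-0.6856, -0.7280)
∠(n_1, n_4) = 131.41°
δ = |180° − 131.41°| = 48.59°
48.59° > 2α = 38.58°  →  invalid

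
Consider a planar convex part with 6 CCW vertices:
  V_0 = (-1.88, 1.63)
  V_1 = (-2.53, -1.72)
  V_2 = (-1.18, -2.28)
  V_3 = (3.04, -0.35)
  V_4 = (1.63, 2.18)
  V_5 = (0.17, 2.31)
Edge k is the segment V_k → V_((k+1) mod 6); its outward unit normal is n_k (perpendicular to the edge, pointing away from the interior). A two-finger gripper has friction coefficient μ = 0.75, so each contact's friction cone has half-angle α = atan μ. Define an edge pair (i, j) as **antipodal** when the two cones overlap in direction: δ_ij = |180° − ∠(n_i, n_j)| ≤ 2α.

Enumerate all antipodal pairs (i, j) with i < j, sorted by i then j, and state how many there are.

count = 7; pairs: (0,2), (0,3), (1,3), (1,4), (1,5), (2,4), (2,5)

α = atan 0.75 = 36.87°;  2α = 73.74°
n_0 = (-0.9817, +0.1905)
n_1 = (-0.3832, -0.9237)
n_2 = (+0.4159, -0.9094)
n_3 = (+0.8735, +0.4868)
n_4 = (+0.0887, +0.9961)
n_5 = (-0.3148, +0.9491)
  (0,1): δ = 101.55°  ·
  (0,2): δ = 54.44°  ✓
  (0,3): δ = 40.11°  ✓
  (0,4): δ = 95.89°  ·
  (0,5): δ = 119.33°  ·
  (1,2): δ = 132.89°  ·
  (1,3): δ = 38.34°  ✓
  (1,4): δ = 17.44°  ✓
  (1,5): δ = 40.88°  ✓
  (2,3): δ = 85.45°  ·
  (2,4): δ = 29.67°  ✓
  (2,5): δ = 6.23°  ✓
  (3,4): δ = 124.22°  ·
  (3,5): δ = 100.78°  ·
  (4,5): δ = 156.56°  ·
antipodal pairs: 7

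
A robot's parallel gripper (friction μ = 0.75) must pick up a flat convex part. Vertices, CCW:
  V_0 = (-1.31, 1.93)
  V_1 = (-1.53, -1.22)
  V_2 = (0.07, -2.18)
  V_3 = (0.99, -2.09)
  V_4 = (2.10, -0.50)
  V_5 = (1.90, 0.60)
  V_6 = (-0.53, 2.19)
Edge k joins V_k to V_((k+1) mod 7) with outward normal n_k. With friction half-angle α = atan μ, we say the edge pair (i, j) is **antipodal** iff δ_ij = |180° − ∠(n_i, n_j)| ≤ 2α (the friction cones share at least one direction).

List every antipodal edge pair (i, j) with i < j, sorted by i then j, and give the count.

α = atan 0.75 = 36.87°;  2α = 73.74°
n_0 = (-0.9976, +0.0697)
n_1 = (-0.5145, -0.8575)
n_2 = (+0.0974, -0.9952)
n_3 = (+0.8200, -0.5724)
n_4 = (+0.9839, +0.1789)
n_5 = (+0.5475, +0.8368)
n_6 = (-0.3162, +0.9487)
  (0,1): δ = 116.97°  ·
  (0,2): δ = 80.42°  ·
  (0,3): δ = 30.92°  ✓
  (0,4): δ = 14.30°  ✓
  (0,5): δ = 60.80°  ✓
  (0,6): δ = 112.43°  ·
  (1,2): δ = 143.45°  ·
  (1,3): δ = 93.96°  ·
  (1,4): δ = 48.73°  ✓
  (1,5): δ = 2.23°  ✓
  (1,6): δ = 49.40°  ✓
  (2,3): δ = 130.51°  ·
  (2,4): δ = 85.28°  ·
  (2,5): δ = 38.78°  ✓
  (2,6): δ = 12.85°  ✓
  (3,4): δ = 134.78°  ·
  (3,5): δ = 88.28°  ·
  (3,6): δ = 36.65°  ✓
  (4,5): δ = 133.50°  ·
  (4,6): δ = 81.87°  ·
  (5,6): δ = 128.37°  ·
antipodal pairs: 9

count = 9; pairs: (0,3), (0,4), (0,5), (1,4), (1,5), (1,6), (2,5), (2,6), (3,6)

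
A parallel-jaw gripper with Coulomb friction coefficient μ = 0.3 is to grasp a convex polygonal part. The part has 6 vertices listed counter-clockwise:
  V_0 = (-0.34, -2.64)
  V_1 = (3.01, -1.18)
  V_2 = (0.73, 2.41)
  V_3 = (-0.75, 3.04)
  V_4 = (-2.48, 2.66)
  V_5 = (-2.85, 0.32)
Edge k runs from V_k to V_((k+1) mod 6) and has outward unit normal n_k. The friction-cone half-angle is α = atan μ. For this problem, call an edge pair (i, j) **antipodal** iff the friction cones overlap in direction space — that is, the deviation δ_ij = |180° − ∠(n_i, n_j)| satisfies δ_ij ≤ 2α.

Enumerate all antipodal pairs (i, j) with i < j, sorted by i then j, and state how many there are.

count = 3; pairs: (0,3), (1,5), (2,5)

α = atan 0.3 = 16.70°;  2α = 33.40°
n_0 = (+0.3995, -0.9167)
n_1 = (+0.8441, +0.5361)
n_2 = (+0.3917, +0.9201)
n_3 = (-0.2145, +0.9767)
n_4 = (-0.9877, +0.1562)
n_5 = (-0.7627, -0.6468)
  (0,1): δ = 81.13°  ·
  (0,2): δ = 46.61°  ·
  (0,3): δ = 11.16°  ✓
  (0,4): δ = 57.47°  ·
  (0,5): δ = 106.75°  ·
  (1,2): δ = 145.48°  ·
  (1,3): δ = 110.03°  ·
  (1,4): δ = 41.40°  ·
  (1,5): δ = 7.88°  ✓
  (2,3): δ = 144.55°  ·
  (2,4): δ = 75.93°  ·
  (2,5): δ = 26.64°  ✓
  (3,4): δ = 111.37°  ·
  (3,5): δ = 62.09°  ·
  (4,5): δ = 130.72°  ·
antipodal pairs: 3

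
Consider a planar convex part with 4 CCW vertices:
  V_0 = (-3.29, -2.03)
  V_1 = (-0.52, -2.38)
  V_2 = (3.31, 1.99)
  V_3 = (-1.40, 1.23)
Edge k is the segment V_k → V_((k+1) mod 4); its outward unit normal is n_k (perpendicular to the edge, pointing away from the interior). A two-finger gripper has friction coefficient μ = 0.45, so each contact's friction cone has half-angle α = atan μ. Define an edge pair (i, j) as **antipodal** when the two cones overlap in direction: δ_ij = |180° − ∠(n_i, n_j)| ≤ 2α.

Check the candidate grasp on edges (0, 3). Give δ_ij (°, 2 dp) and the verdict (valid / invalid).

α = atan 0.45 = 24.23°;  2α = 48.46°
edge 0: e_0 = (+2.77, -0.35);  n_0 = (-0.1254, -0.9921)
edge 3: e_3 = (-1.89, -3.26);  n_3 = (-0.8651, +0.5016)
∠(n_0, n_3) = 112.90°
δ = |180° − 112.90°| = 67.10°
67.10° > 2α = 48.46°  →  invalid

δ = 67.10°, invalid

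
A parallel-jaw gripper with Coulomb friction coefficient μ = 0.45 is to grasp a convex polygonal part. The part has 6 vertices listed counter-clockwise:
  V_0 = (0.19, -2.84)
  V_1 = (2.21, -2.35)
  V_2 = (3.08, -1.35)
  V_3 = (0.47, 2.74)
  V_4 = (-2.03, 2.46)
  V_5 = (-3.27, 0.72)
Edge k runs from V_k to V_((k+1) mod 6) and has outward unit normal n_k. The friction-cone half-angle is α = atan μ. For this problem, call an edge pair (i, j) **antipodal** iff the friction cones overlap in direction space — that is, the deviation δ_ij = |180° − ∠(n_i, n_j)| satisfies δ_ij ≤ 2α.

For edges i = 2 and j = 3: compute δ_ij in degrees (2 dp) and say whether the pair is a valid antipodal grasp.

α = atan 0.45 = 24.23°;  2α = 48.46°
edge 2: e_2 = (-2.61, +4.09);  n_2 = (+0.8430, +0.5379)
edge 3: e_3 = (-2.50, -0.28);  n_3 = (-0.1113, +0.9938)
∠(n_2, n_3) = 63.85°
δ = |180° − 63.85°| = 116.15°
116.15° > 2α = 48.46°  →  invalid

δ = 116.15°, invalid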